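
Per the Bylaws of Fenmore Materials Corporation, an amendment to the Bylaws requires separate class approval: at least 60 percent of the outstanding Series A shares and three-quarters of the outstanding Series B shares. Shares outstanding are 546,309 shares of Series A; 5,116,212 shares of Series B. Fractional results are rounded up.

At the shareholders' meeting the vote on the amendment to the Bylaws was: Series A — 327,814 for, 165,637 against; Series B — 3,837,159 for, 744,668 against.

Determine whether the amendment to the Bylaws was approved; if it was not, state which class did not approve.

Series A: 3/5 of 546309 = 327785.40, rounded up to 327786; 327,786 required, 327,814 in favor — approved.
Series B: 3/4 of 5116212 = 3837159; 3,837,159 required, 3,837,159 in favor — approved.

Approved — every class gave the required vote.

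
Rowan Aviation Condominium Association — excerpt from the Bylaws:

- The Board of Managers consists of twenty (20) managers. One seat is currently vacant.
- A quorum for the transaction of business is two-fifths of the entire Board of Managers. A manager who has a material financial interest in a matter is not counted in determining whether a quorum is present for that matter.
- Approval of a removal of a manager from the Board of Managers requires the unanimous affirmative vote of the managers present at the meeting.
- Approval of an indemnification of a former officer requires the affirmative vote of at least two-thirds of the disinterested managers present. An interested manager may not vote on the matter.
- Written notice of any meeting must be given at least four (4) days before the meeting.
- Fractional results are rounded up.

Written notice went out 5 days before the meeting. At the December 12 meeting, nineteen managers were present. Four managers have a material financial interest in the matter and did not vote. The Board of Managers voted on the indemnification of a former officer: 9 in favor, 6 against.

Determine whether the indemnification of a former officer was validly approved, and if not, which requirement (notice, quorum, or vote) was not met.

Invalid — vote requirement not satisfied.

Notice: 5 days given; 4 required (5 ≥ 4). Satisfied.
Quorum: 19 present, but the 4 interested managers do not count, leaving 15. Quorum is 8. Satisfied.
Vote: the indemnification of a former officer requires two-thirds of the disinterested managers present (19 − 4 = 15). 2/3 of 15 = 10, so 10 affirmative votes are needed; 9 voted in favor. Not satisfied.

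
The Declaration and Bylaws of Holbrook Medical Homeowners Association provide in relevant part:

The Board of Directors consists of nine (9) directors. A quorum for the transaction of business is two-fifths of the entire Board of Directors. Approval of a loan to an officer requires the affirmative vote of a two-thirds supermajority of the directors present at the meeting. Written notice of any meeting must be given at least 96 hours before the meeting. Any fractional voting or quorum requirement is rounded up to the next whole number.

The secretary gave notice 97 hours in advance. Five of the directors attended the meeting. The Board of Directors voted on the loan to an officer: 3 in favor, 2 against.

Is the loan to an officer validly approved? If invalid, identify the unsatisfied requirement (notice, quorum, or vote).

Invalid — vote requirement not satisfied.

Notice: 97 hours given; 96 required (97 ≥ 96). Satisfied.
Quorum: 5 present; quorum is 4. Satisfied.
Vote: the loan to an officer requires two-thirds of the directors present (5). 2/3 of 5 = 3.33, rounded up to 4, so 4 affirmative votes are needed; 3 voted in favor. Not satisfied.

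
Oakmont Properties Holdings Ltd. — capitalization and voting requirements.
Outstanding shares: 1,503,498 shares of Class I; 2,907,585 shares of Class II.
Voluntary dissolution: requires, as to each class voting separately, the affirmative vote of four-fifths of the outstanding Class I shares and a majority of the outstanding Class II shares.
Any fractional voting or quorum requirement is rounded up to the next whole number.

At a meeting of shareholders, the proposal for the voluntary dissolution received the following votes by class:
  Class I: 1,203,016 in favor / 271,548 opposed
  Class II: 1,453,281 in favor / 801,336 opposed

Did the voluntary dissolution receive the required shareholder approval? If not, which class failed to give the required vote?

Class I: 4/5 of 1503498 = 1202798.40, rounded up to 1202799; 1,202,799 required, 1,203,016 in favor — approved.
Class II: a majority of 2907585 is 1453793; 1,453,793 required, 1,453,281 in favor — not approved.

Not approved — the Class II shares did not give the required vote.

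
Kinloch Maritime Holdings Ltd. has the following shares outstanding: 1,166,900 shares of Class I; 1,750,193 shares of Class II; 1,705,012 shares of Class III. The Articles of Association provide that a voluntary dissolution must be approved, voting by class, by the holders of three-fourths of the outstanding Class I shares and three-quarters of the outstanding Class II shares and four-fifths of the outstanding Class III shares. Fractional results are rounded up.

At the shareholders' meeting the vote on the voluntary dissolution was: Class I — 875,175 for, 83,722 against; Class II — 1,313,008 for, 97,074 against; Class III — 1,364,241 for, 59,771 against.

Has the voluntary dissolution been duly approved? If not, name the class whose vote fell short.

Approved — every class gave the required vote.

Class I: 3/4 of 1166900 = 875175; 875,175 required, 875,175 in favor — approved.
Class II: 3/4 of 1750193 = 1312644.75, rounded up to 1312645; 1,312,645 required, 1,313,008 in favor — approved.
Class III: 4/5 of 1705012 = 1364009.60, rounded up to 1364010; 1,364,010 required, 1,364,241 in favor — approved.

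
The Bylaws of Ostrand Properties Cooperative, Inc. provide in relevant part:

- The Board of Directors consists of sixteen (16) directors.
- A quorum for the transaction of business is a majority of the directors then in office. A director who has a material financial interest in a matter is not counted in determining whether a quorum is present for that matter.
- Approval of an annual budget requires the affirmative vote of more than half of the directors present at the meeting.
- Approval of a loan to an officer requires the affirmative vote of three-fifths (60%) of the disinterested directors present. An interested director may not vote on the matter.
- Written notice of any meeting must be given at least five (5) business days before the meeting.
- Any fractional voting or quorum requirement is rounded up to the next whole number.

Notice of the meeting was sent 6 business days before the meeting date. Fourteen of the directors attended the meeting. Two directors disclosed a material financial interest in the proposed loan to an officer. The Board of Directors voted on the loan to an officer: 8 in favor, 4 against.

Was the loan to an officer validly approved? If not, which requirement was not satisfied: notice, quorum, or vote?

Valid — all requirements satisfied.

Notice: 6 business days given; 5 required (6 ≥ 5). Satisfied.
Quorum: 14 present, but the 2 interested directors do not count, leaving 12. Quorum is 9. Satisfied.
Vote: the loan to an officer requires three-fifths of the disinterested directors present (14 − 2 = 12). 3/5 of 12 = 7.20, rounded up to 8, so 8 affirmative votes are needed; 8 voted in favor. Satisfied.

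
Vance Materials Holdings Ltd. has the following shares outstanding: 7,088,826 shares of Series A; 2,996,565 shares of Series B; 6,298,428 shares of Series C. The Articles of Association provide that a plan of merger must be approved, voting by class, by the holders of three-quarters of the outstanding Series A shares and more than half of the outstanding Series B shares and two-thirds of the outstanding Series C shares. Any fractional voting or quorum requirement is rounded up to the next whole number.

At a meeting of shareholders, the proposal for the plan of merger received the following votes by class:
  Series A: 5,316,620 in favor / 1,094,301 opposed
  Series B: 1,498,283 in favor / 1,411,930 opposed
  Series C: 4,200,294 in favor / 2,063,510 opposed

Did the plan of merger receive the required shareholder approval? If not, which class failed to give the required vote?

Series A: 3/4 of 7088826 = 5316619.50, rounded up to 5316620; 5,316,620 required, 5,316,620 in favor — approved.
Series B: a majority of 2996565 is 1498283; 1,498,283 required, 1,498,283 in favor — approved.
Series C: 2/3 of 6298428 = 4198952; 4,198,952 required, 4,200,294 in favor — approved.

Approved — every class gave the required vote.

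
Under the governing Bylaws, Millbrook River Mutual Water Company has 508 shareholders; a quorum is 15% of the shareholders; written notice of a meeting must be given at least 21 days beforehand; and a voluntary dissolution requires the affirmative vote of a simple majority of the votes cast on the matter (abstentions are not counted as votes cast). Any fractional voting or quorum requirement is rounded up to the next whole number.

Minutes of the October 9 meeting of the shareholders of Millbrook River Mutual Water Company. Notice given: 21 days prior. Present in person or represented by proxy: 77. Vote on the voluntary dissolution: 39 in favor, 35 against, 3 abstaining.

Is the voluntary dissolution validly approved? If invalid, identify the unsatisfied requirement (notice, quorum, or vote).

Notice: 21 days given; 21 required. Satisfied.
Quorum: 15% of 508 = 76.20, rounded up to 77; 77 present. Satisfied.
Vote: requires a majority of the votes cast (77 − 3 abstaining = 74); a majority of 74 is 38, so 38 needed; 39 in favor. Satisfied.

Valid — all requirements satisfied.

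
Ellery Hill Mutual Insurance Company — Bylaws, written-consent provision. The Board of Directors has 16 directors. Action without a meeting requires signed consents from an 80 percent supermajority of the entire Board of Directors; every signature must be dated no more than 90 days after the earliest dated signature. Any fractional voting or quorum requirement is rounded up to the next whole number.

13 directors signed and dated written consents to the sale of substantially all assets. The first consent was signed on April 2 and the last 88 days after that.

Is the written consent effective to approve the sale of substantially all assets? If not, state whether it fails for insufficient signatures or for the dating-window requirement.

Signatures required: an 80 percent supermajority of 16 — 4/5 of 16 = 12.80, rounded up to 13, so 13 needed; 13 signed. Sufficient.
Dating window: the latest signature is 88 days after the earliest; the limit is 90 days. Within the window.

Effective — both the signature and dating-window requirements are satisfied.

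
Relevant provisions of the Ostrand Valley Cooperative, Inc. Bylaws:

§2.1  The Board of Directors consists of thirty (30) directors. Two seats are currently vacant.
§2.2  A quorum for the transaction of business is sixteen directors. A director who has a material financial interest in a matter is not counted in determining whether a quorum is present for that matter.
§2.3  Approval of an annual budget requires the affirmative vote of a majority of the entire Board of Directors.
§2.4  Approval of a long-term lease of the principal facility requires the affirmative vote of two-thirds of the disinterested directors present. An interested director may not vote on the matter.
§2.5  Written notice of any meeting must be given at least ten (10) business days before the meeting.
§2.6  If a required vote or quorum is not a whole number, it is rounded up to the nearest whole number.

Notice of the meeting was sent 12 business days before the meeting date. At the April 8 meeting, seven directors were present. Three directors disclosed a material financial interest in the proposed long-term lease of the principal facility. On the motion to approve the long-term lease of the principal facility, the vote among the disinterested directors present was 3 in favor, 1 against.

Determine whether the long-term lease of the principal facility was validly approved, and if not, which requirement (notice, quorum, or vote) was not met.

Notice: 12 business days given; 10 required (12 ≥ 10). Satisfied.
Quorum: 7 present, but the 3 interested directors do not count, leaving 4. Quorum is 16. Not satisfied.
Vote: the long-term lease of the principal facility requires two-thirds of the disinterested directors present (7 − 3 = 4). 2/3 of 4 = 2.67, rounded up to 3, so 3 affirmative votes are needed; 3 voted in favor. Satisfied. (Moot — without a quorum no business can be validly transacted.)

Invalid — quorum requirement not satisfied.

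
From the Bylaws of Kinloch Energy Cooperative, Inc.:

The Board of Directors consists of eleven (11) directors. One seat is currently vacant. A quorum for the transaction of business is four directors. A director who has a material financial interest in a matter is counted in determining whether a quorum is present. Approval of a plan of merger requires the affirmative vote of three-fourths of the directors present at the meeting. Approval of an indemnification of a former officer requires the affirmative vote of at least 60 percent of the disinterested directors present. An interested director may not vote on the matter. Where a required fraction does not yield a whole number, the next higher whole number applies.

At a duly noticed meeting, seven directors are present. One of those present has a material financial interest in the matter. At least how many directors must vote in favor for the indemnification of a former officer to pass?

The indemnification of a former officer requires three-fifths of the disinterested directors present (7 − 1 = 6).
3/5 of 6 = 3.60, rounded up to 4.

4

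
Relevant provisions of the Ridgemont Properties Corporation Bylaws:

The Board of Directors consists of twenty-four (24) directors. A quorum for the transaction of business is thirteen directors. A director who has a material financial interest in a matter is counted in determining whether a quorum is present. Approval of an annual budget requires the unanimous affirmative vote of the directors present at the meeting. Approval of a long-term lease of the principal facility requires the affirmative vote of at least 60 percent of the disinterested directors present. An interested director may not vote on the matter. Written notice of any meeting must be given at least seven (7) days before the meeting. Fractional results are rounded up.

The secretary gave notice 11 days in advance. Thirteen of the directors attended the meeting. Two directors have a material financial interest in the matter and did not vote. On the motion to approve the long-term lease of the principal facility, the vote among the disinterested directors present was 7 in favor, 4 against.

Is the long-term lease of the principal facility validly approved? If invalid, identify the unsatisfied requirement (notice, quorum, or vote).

Notice: 11 days given; 7 required (11 ≥ 7). Satisfied.
Quorum: 13 present (interested directors count toward quorum); quorum is 13. Satisfied.
Vote: the long-term lease of the principal facility requires three-fifths of the disinterested directors present (13 − 2 = 11). 3/5 of 11 = 6.60, rounded up to 7, so 7 affirmative votes are needed; 7 voted in favor. Satisfied.

Valid — all requirements satisfied.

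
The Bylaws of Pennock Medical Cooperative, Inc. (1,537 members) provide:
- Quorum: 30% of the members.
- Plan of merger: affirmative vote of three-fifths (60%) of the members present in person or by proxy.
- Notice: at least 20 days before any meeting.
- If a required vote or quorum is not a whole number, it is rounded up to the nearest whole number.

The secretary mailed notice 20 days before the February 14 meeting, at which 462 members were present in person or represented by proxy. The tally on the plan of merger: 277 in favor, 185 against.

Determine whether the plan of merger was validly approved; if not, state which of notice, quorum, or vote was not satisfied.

Notice: 20 days given; 20 required. Satisfied.
Quorum: 30% of 1,537 = 461.10, rounded up to 462; 462 present. Satisfied.
Vote: requires three-fifths of those present (462); 3/5 of 462 = 277.20, rounded up to 278, so 278 needed; 277 in favor. Not satisfied.

Invalid — vote requirement not satisfied.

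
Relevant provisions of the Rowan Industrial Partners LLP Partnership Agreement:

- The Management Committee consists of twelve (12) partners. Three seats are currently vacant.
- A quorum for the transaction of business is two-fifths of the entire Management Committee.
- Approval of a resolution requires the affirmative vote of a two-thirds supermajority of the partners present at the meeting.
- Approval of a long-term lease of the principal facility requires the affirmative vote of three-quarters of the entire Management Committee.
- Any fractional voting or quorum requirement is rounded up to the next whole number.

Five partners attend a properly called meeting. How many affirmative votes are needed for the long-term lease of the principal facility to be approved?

9

The long-term lease of the principal facility requires three-fourths of the entire Management Committee (12).
3/4 of 12 = 9.
(Only 5 can vote, so the long-term lease of the principal facility cannot pass at this meeting, but the required vote is still 9.)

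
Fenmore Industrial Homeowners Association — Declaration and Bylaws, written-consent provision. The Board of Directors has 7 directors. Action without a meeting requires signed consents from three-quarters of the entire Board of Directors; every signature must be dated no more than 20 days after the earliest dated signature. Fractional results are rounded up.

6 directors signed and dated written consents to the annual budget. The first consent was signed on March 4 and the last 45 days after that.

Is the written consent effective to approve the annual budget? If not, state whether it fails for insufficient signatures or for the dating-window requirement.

Not effective — dating-window requirement not satisfied.

Signatures required: three-quarters of 7 — 3/4 of 7 = 5.25, rounded up to 6, so 6 needed; 6 signed. Sufficient.
Dating window: the latest signature is 45 days after the earliest; the limit is 20 days. Outside the window.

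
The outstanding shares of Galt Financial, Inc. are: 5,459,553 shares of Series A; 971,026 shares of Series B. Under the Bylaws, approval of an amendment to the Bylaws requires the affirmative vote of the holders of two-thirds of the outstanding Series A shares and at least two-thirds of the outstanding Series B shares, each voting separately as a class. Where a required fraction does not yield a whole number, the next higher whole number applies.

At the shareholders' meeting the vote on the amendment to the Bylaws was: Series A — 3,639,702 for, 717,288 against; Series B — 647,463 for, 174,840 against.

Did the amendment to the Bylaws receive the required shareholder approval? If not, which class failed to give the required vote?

Series A: 2/3 of 5459553 = 3639702; 3,639,702 required, 3,639,702 in favor — approved.
Series B: 2/3 of 971026 = 647350.67, rounded up to 647351; 647,351 required, 647,463 in favor — approved.

Approved — every class gave the required vote.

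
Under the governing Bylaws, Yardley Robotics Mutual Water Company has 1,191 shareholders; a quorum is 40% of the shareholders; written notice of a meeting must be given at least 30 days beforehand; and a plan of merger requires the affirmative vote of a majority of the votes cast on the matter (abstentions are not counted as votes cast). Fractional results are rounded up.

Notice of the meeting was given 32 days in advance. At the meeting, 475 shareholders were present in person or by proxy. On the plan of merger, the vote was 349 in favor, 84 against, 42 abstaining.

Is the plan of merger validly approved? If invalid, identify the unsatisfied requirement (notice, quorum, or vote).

Notice: 32 days given; 30 required. Satisfied.
Quorum: 40% of 1,191 = 476.40, rounded up to 477; 475 present. Not satisfied.
Vote: requires a majority of the votes cast (475 − 42 abstaining = 433); a majority of 433 is 217, so 217 needed; 349 in favor. Satisfied.

Invalid — quorum requirement not satisfied.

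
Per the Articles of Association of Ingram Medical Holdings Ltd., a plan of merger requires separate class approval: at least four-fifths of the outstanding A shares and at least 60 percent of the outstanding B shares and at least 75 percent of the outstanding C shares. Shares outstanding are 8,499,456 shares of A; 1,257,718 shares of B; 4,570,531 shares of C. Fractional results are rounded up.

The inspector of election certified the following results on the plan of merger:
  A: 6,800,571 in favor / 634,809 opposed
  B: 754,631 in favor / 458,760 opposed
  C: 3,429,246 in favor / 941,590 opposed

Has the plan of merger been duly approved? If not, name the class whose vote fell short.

A: 4/5 of 8499456 = 6799564.80, rounded up to 6799565; 6,799,565 required, 6,800,571 in favor — approved.
B: 3/5 of 1257718 = 754630.80, rounded up to 754631; 754,631 required, 754,631 in favor — approved.
C: 3/4 of 4570531 = 3427898.25, rounded up to 3427899; 3,427,899 required, 3,429,246 in favor — approved.

Approved — every class gave the required vote.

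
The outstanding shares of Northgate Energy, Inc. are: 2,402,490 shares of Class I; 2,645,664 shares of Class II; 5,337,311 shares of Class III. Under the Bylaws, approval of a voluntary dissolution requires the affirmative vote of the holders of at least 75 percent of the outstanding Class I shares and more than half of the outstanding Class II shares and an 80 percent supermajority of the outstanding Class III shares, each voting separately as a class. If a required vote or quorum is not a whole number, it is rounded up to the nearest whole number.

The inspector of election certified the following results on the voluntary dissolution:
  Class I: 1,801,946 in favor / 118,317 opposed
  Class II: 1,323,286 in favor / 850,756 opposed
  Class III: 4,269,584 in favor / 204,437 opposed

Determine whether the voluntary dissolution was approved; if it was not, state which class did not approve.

Not approved — the Class III shares did not give the required vote.

Class I: 3/4 of 2402490 = 1801867.50, rounded up to 1801868; 1,801,868 required, 1,801,946 in favor — approved.
Class II: a majority of 2645664 is 1322833; 1,322,833 required, 1,323,286 in favor — approved.
Class III: 4/5 of 5337311 = 4269848.80, rounded up to 4269849; 4,269,849 required, 4,269,584 in favor — not approved.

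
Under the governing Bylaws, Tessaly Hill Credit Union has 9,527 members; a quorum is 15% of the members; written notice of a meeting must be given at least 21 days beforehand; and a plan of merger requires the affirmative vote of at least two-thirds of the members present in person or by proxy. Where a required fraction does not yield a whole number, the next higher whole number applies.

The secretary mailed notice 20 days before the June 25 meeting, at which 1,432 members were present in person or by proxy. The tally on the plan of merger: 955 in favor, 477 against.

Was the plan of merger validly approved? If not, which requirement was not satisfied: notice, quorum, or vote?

Notice: 20 days given; 21 required. Not satisfied.
Quorum: 15% of 9,527 = 1,429.05, rounded up to 1,430; 1,432 present. Satisfied.
Vote: requires two-thirds of those present (1,432); 2/3 of 1432 = 954.67, rounded up to 955, so 955 needed; 955 in favor. Satisfied.

Invalid — notice requirement not satisfied.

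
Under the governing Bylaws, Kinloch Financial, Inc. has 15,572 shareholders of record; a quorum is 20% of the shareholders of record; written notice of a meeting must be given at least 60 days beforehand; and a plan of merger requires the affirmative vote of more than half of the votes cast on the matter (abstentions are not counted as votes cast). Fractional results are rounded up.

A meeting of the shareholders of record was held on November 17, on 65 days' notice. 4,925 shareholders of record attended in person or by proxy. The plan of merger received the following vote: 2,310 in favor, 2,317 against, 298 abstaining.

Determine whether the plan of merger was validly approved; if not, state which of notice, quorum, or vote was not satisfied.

Notice: 65 days given; 60 required. Satisfied.
Quorum: 20% of 15,572 = 3,114.40, rounded up to 3,115; 4,925 present. Satisfied.
Vote: requires a majority of the votes cast (4,925 − 298 abstaining = 4,627); a majority of 4627 is 2314, so 2,314 needed; 2,310 in favor. Not satisfied.

Invalid — vote requirement not satisfied.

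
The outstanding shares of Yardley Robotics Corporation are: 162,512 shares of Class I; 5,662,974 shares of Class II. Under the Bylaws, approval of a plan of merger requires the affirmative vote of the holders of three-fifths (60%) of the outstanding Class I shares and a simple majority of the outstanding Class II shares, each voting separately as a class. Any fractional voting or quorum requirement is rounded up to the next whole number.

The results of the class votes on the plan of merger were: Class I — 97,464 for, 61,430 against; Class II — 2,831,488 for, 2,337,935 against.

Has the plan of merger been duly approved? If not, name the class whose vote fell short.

Not approved — the Class I shares did not give the required vote.

Class I: 3/5 of 162512 = 97507.20, rounded up to 97508; 97,508 required, 97,464 in favor — not approved.
Class II: a majority of 5662974 is 2831488; 2,831,488 required, 2,831,488 in favor — approved.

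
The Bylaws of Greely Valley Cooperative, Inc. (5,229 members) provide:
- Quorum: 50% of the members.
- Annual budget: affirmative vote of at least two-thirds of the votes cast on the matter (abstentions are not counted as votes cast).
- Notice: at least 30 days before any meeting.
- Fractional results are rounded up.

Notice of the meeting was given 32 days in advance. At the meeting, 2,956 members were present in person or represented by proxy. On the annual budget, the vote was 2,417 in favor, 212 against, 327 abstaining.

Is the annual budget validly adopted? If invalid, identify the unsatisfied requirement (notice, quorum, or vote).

Valid — all requirements satisfied.

Notice: 32 days given; 30 required. Satisfied.
Quorum: 50% of 5,229 = 2,614.50, rounded up to 2,615; 2,956 present. Satisfied.
Vote: requires two-thirds of the votes cast (2,956 − 327 abstaining = 2,629); 2/3 of 2629 = 1752.67, rounded up to 1753, so 1,753 needed; 2,417 in favor. Satisfied.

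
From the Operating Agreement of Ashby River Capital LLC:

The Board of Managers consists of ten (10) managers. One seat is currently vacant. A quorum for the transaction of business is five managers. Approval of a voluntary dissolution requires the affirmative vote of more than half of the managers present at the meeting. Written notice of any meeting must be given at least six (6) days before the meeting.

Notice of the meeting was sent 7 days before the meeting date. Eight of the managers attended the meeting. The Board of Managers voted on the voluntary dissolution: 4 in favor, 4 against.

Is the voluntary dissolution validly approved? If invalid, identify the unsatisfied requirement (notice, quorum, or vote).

Notice: 7 days given; 6 required (7 ≥ 6). Satisfied.
Quorum: 8 present; quorum is 5. Satisfied.
Vote: the voluntary dissolution requires a majority of the managers present (8). A majority of 8 is 5, so 5 affirmative votes are needed; 4 voted in favor. Not satisfied.

Invalid — vote requirement not satisfied.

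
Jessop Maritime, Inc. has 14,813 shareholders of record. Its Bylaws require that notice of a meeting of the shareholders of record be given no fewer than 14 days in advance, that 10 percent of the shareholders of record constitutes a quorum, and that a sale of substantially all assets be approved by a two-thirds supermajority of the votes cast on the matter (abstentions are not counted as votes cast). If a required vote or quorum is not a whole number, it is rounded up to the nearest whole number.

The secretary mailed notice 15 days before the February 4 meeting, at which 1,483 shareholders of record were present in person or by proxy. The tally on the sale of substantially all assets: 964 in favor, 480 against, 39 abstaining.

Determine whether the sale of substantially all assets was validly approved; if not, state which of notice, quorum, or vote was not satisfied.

Valid — all requirements satisfied.

Notice: 15 days given; 14 required. Satisfied.
Quorum: 10% of 14,813 = 1,481.30, rounded up to 1,482; 1,483 present. Satisfied.
Vote: requires two-thirds of the votes cast (1,483 − 39 abstaining = 1,444); 2/3 of 1444 = 962.67, rounded up to 963, so 963 needed; 964 in favor. Satisfied.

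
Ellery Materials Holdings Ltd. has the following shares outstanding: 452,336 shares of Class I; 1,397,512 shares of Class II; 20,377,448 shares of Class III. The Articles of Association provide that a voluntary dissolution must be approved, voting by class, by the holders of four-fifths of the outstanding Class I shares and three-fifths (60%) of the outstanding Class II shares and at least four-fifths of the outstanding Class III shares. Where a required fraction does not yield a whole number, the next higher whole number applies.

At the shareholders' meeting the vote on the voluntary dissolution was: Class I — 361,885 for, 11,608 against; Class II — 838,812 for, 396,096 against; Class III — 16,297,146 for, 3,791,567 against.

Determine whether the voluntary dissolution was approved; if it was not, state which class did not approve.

Class I: 4/5 of 452336 = 361868.80, rounded up to 361869; 361,869 required, 361,885 in favor — approved.
Class II: 3/5 of 1397512 = 838507.20, rounded up to 838508; 838,508 required, 838,812 in favor — approved.
Class III: 4/5 of 20377448 = 16301958.40, rounded up to 16301959; 16,301,959 required, 16,297,146 in favor — not approved.

Not approved — the Class III shares did not give the required vote.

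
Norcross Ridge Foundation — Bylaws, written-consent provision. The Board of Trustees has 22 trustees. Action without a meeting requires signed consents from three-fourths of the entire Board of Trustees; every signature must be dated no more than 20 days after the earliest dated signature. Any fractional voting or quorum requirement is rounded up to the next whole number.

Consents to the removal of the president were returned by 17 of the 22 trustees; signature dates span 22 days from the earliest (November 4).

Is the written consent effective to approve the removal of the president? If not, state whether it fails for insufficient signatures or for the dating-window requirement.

Not effective — dating-window requirement not satisfied.

Signatures required: three-fourths of 22 — 3/4 of 22 = 16.50, rounded up to 17, so 17 needed; 17 signed. Sufficient.
Dating window: the latest signature is 22 days after the earliest; the limit is 20 days. Outside the window.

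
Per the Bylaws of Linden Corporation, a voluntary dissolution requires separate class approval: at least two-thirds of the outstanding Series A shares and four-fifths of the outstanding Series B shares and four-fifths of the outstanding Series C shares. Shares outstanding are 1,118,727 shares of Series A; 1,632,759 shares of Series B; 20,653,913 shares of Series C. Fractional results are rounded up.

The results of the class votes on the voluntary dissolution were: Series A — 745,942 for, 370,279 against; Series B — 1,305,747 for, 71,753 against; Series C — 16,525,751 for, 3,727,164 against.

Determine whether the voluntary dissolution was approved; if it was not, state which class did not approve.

Not approved — the Series B shares did not give the required vote.

Series A: 2/3 of 1118727 = 745818; 745,818 required, 745,942 in favor — approved.
Series B: 4/5 of 1632759 = 1306207.20, rounded up to 1306208; 1,306,208 required, 1,305,747 in favor — not approved.
Series C: 4/5 of 20653913 = 16523130.40, rounded up to 16523131; 16,523,131 required, 16,525,751 in favor — approved.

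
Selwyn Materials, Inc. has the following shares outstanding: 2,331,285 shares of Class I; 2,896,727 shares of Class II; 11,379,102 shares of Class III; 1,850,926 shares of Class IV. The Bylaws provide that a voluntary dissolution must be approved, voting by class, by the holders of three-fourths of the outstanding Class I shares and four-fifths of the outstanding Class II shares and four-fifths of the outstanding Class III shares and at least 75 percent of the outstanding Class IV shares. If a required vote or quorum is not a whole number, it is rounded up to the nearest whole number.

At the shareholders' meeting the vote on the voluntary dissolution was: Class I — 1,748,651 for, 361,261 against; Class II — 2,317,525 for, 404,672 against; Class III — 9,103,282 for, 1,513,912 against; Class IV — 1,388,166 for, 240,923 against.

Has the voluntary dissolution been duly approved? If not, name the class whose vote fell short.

Not approved — the Class IV shares did not give the required vote.

Class I: 3/4 of 2331285 = 1748463.75, rounded up to 1748464; 1,748,464 required, 1,748,651 in favor — approved.
Class II: 4/5 of 2896727 = 2317381.60, rounded up to 2317382; 2,317,382 required, 2,317,525 in favor — approved.
Class III: 4/5 of 11379102 = 9103281.60, rounded up to 9103282; 9,103,282 required, 9,103,282 in favor — approved.
Class IV: 3/4 of 1850926 = 1388194.50, rounded up to 1388195; 1,388,195 required, 1,388,166 in favor — not approved.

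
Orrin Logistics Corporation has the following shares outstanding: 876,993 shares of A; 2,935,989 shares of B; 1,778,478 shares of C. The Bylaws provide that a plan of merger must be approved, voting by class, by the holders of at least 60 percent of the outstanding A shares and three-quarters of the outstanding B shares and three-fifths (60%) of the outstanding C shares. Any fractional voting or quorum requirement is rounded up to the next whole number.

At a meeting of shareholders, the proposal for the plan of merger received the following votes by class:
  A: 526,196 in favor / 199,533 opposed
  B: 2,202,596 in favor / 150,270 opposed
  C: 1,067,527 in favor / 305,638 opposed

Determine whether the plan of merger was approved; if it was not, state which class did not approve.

Approved — every class gave the required vote.

A: 3/5 of 876993 = 526195.80, rounded up to 526196; 526,196 required, 526,196 in favor — approved.
B: 3/4 of 2935989 = 2201991.75, rounded up to 2201992; 2,201,992 required, 2,202,596 in favor — approved.
C: 3/5 of 1778478 = 1067086.80, rounded up to 1067087; 1,067,087 required, 1,067,527 in favor — approved.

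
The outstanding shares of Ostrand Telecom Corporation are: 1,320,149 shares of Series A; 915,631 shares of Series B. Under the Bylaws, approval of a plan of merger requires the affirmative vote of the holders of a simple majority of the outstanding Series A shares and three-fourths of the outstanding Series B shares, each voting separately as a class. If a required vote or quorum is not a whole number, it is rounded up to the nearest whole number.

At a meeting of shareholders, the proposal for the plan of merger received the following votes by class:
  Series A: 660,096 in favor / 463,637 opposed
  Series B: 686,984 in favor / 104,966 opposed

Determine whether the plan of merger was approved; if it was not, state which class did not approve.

Approved — every class gave the required vote.

Series A: a majority of 1320149 is 660075; 660,075 required, 660,096 in favor — approved.
Series B: 3/4 of 915631 = 686723.25, rounded up to 686724; 686,724 required, 686,984 in favor — approved.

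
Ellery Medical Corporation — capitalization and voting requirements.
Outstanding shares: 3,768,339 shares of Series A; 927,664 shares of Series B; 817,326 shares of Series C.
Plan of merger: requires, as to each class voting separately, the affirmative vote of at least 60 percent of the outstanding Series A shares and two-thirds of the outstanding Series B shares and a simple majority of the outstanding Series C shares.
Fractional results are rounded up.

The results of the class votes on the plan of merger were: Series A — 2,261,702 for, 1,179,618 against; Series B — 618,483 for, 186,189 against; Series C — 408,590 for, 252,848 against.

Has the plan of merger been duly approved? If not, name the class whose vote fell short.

Not approved — the Series C shares did not give the required vote.

Series A: 3/5 of 3768339 = 2261003.40, rounded up to 2261004; 2,261,004 required, 2,261,702 in favor — approved.
Series B: 2/3 of 927664 = 618442.67, rounded up to 618443; 618,443 required, 618,483 in favor — approved.
Series C: a majority of 817326 is 408664; 408,664 required, 408,590 in favor — not approved.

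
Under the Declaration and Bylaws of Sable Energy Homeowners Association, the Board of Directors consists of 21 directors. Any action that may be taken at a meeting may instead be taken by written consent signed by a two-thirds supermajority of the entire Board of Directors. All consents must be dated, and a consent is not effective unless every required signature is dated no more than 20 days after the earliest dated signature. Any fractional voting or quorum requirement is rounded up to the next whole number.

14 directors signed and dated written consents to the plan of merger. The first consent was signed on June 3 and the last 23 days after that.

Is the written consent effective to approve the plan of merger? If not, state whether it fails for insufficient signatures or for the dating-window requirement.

Signatures required: a two-thirds supermajority of 21 — 2/3 of 21 = 14, so 14 needed; 14 signed. Sufficient.
Dating window: the latest signature is 23 days after the earliest; the limit is 20 days. Outside the window.

Not effective — dating-window requirement not satisfied.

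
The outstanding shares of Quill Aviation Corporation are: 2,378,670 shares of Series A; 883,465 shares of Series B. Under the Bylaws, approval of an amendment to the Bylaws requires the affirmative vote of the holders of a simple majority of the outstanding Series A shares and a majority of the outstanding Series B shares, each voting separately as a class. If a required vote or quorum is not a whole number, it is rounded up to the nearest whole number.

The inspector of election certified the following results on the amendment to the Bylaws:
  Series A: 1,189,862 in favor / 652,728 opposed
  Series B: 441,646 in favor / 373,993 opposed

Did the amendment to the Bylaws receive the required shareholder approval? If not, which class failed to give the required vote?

Not approved — the Series B shares did not give the required vote.

Series A: a majority of 2378670 is 1189336; 1,189,336 required, 1,189,862 in favor — approved.
Series B: a majority of 883465 is 441733; 441,733 required, 441,646 in favor — not approved.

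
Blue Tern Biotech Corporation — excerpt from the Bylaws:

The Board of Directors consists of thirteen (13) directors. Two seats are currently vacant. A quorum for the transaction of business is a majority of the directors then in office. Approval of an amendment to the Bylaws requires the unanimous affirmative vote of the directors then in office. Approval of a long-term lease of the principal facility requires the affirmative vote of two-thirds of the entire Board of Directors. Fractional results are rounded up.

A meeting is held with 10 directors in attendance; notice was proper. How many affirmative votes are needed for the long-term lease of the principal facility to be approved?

9

The long-term lease of the principal facility requires two-thirds of the entire Board of Directors (13).
2/3 of 13 = 8.67, rounded up to 9.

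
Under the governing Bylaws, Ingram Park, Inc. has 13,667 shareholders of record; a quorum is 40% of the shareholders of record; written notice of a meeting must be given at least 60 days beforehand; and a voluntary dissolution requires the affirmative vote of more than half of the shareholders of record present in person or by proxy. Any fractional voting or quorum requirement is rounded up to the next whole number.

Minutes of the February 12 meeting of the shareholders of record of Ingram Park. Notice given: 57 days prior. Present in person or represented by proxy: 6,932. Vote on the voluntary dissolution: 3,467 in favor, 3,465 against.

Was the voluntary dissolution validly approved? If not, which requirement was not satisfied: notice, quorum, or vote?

Invalid — notice requirement not satisfied.

Notice: 57 days given; 60 required. Not satisfied.
Quorum: 40% of 13,667 = 5,466.80, rounded up to 5,467; 6,932 present. Satisfied.
Vote: requires a majority of those present (6,932); a majority of 6932 is 3467, so 3,467 needed; 3,467 in favor. Satisfied.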